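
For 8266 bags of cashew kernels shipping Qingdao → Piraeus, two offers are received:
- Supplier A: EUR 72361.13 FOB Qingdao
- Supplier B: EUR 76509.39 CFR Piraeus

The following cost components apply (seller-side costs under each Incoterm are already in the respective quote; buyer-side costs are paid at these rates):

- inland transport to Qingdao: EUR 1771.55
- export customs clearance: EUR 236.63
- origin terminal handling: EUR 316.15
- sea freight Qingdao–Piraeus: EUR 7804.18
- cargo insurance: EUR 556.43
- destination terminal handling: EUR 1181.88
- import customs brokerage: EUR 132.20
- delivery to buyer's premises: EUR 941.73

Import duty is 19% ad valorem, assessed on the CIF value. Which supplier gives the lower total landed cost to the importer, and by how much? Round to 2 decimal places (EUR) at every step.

Supplier A (FOB):
CIF value = FOB price + freight + insurance = 72361.13 + 7804.18 + 556.43 = 80721.74
Import duty = 80721.74 × 19% = 15337.13
Buyer bears (A): 7804.18 + 556.43 + 1181.88 + 132.20 + 941.73 = 10616.42
Landed cost (A) = invoice 72361.13 + 10616.42 + duty 15337.13 = 98314.68
Supplier B (CFR):
CIF value = CFR price + insurance = 76509.39 + 556.43 = 77065.82
Import duty = 77065.82 × 19% = 14642.51
Buyer bears (B): 556.43 + 1181.88 + 132.20 + 941.73 = 2812.24
Landed cost (B) = invoice 76509.39 + 2812.24 + duty 14642.51 = 93964.14
Difference = |98314.68 − 93964.14| = 4350.54

Supplier B is cheaper by EUR 4350.54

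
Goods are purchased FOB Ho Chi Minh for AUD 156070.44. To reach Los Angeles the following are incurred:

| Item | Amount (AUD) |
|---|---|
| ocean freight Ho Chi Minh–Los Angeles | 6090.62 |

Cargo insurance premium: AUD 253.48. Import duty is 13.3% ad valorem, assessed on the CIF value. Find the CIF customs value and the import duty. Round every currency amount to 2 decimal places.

CIF = FOB price + freight + insurance
CIF = 156070.44 + 6090.62 + 253.48 = 162414.54
Import duty = 162414.54 × 13.3% = 21601.13

CIF value: AUD 162414.54; import duty: AUD 21601.13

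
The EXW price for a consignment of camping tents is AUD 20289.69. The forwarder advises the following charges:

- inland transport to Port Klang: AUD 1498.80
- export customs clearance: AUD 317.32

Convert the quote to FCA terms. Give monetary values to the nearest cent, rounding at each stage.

FCA price: AUD 22105.81

From EXW to FCA, the seller additionally bears: inland to port, export clearance.
FCA price = 20289.69 + 1498.80 + 317.32 = 22105.81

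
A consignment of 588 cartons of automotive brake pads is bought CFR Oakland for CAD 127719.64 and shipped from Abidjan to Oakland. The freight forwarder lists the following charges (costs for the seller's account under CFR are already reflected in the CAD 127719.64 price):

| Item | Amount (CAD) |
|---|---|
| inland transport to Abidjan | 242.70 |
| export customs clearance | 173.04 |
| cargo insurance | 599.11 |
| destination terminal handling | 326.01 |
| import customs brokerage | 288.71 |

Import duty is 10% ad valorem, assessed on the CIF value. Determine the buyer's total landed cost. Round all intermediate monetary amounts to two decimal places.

CFR: the seller pays costs through ocean freight to the destination port, but not insurance.
Already in the invoice (seller's account under CFR): inland to port, export clearance — exclude.
CIF value = CFR price + insurance = 127719.64 + 599.11 = 128318.75
Import duty = 128318.75 × 10% = 12831.88
Buyer bears: insurance 599.11 + destination terminal 326.01 + brokerage 288.71 + duty 12831.88 = 14045.71
Landed cost = invoice 127719.64 + 14045.71 = 141765.35

Total landed cost: CAD 141765.35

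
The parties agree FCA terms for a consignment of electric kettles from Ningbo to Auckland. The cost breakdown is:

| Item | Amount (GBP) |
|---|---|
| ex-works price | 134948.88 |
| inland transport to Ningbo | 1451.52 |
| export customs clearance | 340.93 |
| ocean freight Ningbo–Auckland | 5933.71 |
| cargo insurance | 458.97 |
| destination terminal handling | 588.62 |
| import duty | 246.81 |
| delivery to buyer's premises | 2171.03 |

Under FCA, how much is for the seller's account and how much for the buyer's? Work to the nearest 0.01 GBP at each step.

Seller: GBP 136741.33; buyer: GBP 9399.14

FCA: the seller delivers export-cleared goods to the carrier; the buyer bears costs from that point.
Seller's account: goods 134948.88 + inland to port 1451.52 + export clearance 340.93 = 136741.33
Buyer's account: freight 5933.71 + insurance 458.97 + destination terminal 588.62 + duty 246.81 + delivery 2171.03 = 9399.14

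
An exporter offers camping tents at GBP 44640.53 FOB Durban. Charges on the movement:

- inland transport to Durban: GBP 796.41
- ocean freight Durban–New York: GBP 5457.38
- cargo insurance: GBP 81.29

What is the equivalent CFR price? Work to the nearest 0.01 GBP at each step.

CFR price: GBP 50097.91

Not relevant to the conversion: inland to port — on the seller under both FOB and CFR; already in the FOB price and stays in the CFR price. insurance — on the buyer under both terms; not part of either seller's price.
From FOB to CFR, the seller additionally bears: freight.
CFR price = 44640.53 + 5457.38 = 50097.91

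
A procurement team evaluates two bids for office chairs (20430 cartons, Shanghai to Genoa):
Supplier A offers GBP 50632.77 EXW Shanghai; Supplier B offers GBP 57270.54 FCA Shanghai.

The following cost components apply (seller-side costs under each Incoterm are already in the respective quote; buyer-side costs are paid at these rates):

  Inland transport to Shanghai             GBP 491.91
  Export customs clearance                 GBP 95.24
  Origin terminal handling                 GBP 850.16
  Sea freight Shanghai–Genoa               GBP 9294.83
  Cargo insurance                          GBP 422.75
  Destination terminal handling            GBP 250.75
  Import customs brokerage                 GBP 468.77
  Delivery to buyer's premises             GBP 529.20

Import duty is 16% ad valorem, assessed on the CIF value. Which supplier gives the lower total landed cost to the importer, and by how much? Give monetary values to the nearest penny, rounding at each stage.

Supplier A (EXW):
CIF value = EXW price + inland to port + export clearance + origin terminal + freight + insurance = 50632.77 + 491.91 + 95.24 + 850.16 + 9294.83 + 422.75 = 61787.66
Import duty = 61787.66 × 16% = 9886.03
Buyer bears (A): 491.91 + 95.24 + 850.16 + 9294.83 + 422.75 + 250.75 + 468.77 + 529.20 = 12403.61
Landed cost (A) = invoice 50632.77 + 12403.61 + duty 9886.03 = 72922.41
Supplier B (FCA):
CIF value = FCA price + origin terminal + freight + insurance = 57270.54 + 850.16 + 9294.83 + 422.75 = 67838.28
Import duty = 67838.28 × 16% = 10854.12
Buyer bears (B): 850.16 + 9294.83 + 422.75 + 250.75 + 468.77 + 529.20 = 11816.46
Landed cost (B) = invoice 57270.54 + 11816.46 + duty 10854.12 = 79941.12
Difference = |72922.41 − 79941.12| = 7018.71

Supplier A is cheaper by GBP 7018.71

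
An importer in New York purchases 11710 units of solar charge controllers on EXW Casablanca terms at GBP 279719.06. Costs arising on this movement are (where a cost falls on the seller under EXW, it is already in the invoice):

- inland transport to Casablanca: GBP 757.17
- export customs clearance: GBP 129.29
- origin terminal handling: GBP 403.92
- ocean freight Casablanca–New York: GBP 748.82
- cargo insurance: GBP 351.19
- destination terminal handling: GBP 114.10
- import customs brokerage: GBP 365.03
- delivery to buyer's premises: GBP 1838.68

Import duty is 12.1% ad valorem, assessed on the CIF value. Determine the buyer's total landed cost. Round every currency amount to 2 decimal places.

Total landed cost: GBP 318562.50

EXW: the seller makes goods available at their premises; the buyer bears all onward costs.
CIF value = EXW price + inland to port + export clearance + origin terminal + freight + insurance = 279719.06 + 757.17 + 129.29 + 403.92 + 748.82 + 351.19 = 282109.45
Import duty = 282109.45 × 12.1% = 34135.24
Buyer bears: inland to port 757.17 + export clearance 129.29 + origin terminal 403.92 + freight 748.82 + insurance 351.19 + destination terminal 114.10 + brokerage 365.03 + delivery 1838.68 + duty 34135.24 = 38843.44
Landed cost = invoice 279719.06 + 38843.44 = 318562.50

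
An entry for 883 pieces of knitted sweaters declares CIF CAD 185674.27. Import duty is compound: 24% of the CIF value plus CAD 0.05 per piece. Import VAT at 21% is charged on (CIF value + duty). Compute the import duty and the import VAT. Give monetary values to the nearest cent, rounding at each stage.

Ad valorem component: 185674.27 × 24% = 44561.82
Specific component: 883 × 0.05 = 44.15
Import duty = 44561.82 + 44.15 = 44605.97
VAT base = CIF + duty = 185674.27 + 44605.97 = 230280.24
Import VAT = 230280.24 × 21% = 48358.85

Import duty: CAD 44605.97; import VAT: CAD 48358.85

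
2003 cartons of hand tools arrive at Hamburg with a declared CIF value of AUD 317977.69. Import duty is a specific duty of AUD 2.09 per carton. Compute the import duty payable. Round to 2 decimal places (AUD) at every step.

Import duty = 2003 × 2.09 = 4186.27

Import duty: AUD 4186.27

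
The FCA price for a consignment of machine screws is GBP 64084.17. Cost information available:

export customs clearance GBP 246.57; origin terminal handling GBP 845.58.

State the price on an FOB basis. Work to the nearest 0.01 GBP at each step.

FOB price: GBP 64929.75

Not relevant to the conversion: export clearance — on the seller under both FCA and FOB; already in the FCA price and stays in the FOB price.
From FCA to FOB, the seller additionally bears: origin terminal.
FOB price = 64084.17 + 845.58 = 64929.75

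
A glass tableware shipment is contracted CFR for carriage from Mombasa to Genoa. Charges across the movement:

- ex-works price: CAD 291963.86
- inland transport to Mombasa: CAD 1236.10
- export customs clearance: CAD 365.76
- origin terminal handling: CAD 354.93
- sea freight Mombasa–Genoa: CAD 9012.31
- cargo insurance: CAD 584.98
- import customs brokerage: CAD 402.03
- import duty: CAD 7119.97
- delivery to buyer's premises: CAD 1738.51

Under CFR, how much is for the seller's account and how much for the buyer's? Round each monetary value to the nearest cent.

Seller: CAD 302932.96; buyer: CAD 9845.49

CFR: the seller pays costs through ocean freight to the destination port, but not insurance.
Seller's account: goods 291963.86 + inland to port 1236.10 + export clearance 365.76 + origin terminal 354.93 + freight 9012.31 = 302932.96
Buyer's account: insurance 584.98 + brokerage 402.03 + duty 7119.97 + delivery 1738.51 = 9845.49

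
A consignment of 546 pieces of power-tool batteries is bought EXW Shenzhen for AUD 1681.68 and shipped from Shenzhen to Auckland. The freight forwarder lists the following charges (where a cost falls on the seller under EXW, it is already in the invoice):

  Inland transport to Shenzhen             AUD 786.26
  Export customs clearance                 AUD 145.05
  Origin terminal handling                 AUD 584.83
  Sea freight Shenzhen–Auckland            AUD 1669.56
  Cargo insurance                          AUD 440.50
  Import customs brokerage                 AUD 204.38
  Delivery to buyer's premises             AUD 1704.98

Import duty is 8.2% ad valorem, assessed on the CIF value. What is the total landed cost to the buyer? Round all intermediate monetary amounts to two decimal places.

EXW: the seller makes goods available at their premises; the buyer bears all onward costs.
CIF value = EXW price + inland to port + export clearance + origin terminal + freight + insurance = 1681.68 + 786.26 + 145.05 + 584.83 + 1669.56 + 440.50 = 5307.88
Import duty = 5307.88 × 8.2% = 435.25
Buyer bears: inland to port 786.26 + export clearance 145.05 + origin terminal 584.83 + freight 1669.56 + insurance 440.50 + brokerage 204.38 + delivery 1704.98 + duty 435.25 = 5970.81
Landed cost = invoice 1681.68 + 5970.81 = 7652.49

Total landed cost: AUD 7652.49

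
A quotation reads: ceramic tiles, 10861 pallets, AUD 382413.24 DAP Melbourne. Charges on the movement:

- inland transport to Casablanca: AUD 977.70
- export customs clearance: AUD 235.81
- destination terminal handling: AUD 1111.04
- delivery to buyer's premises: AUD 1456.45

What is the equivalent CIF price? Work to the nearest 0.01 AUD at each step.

Not relevant to the conversion: inland to port, export clearance — on the seller under both DAP and CIF; already in the DAP price and stays in the CIF price.
From DAP to CIF, the seller no longer bears: destination terminal, delivery.
CIF price = 382413.24 − 1111.04 − 1456.45 = 379845.75

CIF price: AUD 379845.75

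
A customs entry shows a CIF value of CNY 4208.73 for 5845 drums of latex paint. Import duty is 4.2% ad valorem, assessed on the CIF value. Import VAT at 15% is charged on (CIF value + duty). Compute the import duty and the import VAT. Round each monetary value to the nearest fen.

Import duty: CNY 176.77; import VAT: CNY 657.83

Import duty = 4208.73 × 4.2% = 176.77
VAT base = CIF + duty = 4208.73 + 176.77 = 4385.50
Import VAT = 4385.50 × 15% = 657.83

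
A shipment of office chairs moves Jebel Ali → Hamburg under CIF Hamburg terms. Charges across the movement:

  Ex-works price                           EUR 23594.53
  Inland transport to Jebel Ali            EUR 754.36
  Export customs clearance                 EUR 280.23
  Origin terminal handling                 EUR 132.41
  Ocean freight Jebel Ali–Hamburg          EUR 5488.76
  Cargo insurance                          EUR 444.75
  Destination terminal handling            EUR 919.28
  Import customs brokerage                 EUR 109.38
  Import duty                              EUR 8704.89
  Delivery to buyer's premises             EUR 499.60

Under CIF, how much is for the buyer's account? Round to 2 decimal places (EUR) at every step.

CIF: the seller pays costs through ocean freight and marine insurance to the destination port.
Seller's account: goods 23594.53 + inland to port 754.36 + export clearance 280.23 + origin terminal 132.41 + freight 5488.76 + insurance 444.75 = 30695.04
Buyer's account: destination terminal 919.28 + brokerage 109.38 + duty 8704.89 + delivery 499.60 = 10233.15

Buyer's account: EUR 10233.15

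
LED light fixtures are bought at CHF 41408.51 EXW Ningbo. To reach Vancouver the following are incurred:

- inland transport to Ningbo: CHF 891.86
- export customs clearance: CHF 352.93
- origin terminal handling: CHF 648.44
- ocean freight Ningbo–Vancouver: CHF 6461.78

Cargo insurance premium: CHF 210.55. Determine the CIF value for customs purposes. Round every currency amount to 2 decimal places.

CIF = EXW price + pre-shipment costs + freight + insurance
CIF = 41408.51 + 891.86 + 352.93 + 648.44 + 6461.78 + 210.55 = 49974.07

CIF value: CHF 49974.07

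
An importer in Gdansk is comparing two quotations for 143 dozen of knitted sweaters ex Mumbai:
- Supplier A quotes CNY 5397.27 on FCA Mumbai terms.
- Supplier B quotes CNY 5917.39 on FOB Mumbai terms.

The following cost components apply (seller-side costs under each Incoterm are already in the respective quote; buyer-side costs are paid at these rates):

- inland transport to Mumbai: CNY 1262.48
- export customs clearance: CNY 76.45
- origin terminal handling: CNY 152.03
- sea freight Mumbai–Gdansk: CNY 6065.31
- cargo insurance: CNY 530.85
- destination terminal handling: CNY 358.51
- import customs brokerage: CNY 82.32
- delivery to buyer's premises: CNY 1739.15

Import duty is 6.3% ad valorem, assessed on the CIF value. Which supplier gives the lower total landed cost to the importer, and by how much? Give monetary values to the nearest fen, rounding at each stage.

Supplier A (FCA):
CIF value = FCA price + origin terminal + freight + insurance = 5397.27 + 152.03 + 6065.31 + 530.85 = 12145.46
Import duty = 12145.46 × 6.3% = 765.16
Buyer bears (A): 152.03 + 6065.31 + 530.85 + 358.51 + 82.32 + 1739.15 = 8928.17
Landed cost (A) = invoice 5397.27 + 8928.17 + duty 765.16 = 15090.60
Supplier B (FOB):
CIF value = FOB price + freight + insurance = 5917.39 + 6065.31 + 530.85 = 12513.55
Import duty = 12513.55 × 6.3% = 788.35
Buyer bears (B): 6065.31 + 530.85 + 358.51 + 82.32 + 1739.15 = 8776.14
Landed cost (B) = invoice 5917.39 + 8776.14 + duty 788.35 = 15481.88
Difference = |15090.60 − 15481.88| = 391.28

Supplier A is cheaper by CNY 391.28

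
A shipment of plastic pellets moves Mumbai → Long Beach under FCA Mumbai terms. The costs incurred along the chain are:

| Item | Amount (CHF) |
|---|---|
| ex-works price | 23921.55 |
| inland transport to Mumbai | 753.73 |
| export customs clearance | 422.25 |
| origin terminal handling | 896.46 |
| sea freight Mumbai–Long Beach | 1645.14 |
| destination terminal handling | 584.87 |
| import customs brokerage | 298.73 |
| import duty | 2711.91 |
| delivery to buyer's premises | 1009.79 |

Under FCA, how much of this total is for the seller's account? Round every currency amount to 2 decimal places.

Seller's account: CHF 25097.53

FCA: the seller delivers export-cleared goods to the carrier; the buyer bears costs from that point.
Seller's account: goods 23921.55 + inland to port 753.73 + export clearance 422.25 = 25097.53
Buyer's account: origin terminal 896.46 + freight 1645.14 + destination terminal 584.87 + brokerage 298.73 + duty 2711.91 + delivery 1009.79 = 7146.90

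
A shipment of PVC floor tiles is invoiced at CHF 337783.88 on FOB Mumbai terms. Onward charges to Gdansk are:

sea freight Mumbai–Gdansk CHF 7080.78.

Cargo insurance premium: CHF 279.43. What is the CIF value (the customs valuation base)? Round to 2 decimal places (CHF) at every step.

CIF value: CHF 345144.09

CIF = FOB price + freight + insurance
CIF = 337783.88 + 7080.78 + 279.43 = 345144.09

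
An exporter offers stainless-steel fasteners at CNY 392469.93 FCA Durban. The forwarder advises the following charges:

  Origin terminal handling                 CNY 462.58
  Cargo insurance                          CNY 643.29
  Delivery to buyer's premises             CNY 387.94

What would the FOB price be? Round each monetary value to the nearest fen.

FOB price: CNY 392932.51

Not relevant to the conversion: delivery, insurance — on the buyer under both terms; not part of either seller's price.
From FCA to FOB, the seller additionally bears: origin terminal.
FOB price = 392469.93 + 462.58 = 392932.51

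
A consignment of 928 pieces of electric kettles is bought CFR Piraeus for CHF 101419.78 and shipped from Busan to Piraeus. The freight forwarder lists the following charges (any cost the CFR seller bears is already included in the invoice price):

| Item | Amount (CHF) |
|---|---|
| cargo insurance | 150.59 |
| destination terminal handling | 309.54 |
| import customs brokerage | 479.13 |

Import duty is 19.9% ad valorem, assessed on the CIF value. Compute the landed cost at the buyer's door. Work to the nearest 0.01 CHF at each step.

Total landed cost: CHF 122571.54

CFR: the seller pays costs through ocean freight to the destination port, but not insurance.
CIF value = CFR price + insurance = 101419.78 + 150.59 = 101570.37
Import duty = 101570.37 × 19.9% = 20212.50
Buyer bears: insurance 150.59 + destination terminal 309.54 + brokerage 479.13 + duty 20212.50 = 21151.76
Landed cost = invoice 101419.78 + 21151.76 = 122571.54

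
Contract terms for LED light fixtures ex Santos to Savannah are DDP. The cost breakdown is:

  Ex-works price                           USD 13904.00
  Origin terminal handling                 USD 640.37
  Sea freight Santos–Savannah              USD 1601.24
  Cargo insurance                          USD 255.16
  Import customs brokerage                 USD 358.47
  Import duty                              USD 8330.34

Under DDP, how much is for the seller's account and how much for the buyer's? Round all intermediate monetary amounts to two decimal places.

DDP: the seller bears all costs including import duty.
Seller's account: goods 13904.00 + origin terminal 640.37 + freight 1601.24 + insurance 255.16 + brokerage 358.47 + duty 8330.34 = 25089.58
Buyer's account: 0.00

Seller: USD 25089.58; buyer: USD 0.00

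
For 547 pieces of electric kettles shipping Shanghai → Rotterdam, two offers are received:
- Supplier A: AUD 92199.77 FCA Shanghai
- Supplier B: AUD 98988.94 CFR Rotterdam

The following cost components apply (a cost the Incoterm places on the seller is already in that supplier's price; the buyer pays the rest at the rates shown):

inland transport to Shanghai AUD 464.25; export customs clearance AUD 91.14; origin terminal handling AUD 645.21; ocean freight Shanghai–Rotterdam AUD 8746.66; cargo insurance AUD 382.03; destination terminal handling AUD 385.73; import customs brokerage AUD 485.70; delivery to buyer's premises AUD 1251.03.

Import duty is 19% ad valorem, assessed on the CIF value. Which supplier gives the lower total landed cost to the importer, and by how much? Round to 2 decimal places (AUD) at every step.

Supplier A (FCA):
CIF value = FCA price + origin terminal + freight + insurance = 92199.77 + 645.21 + 8746.66 + 382.03 = 101973.67
Import duty = 101973.67 × 19% = 19375.00
Buyer bears (A): 645.21 + 8746.66 + 382.03 + 385.73 + 485.70 + 1251.03 = 11896.36
Landed cost (A) = invoice 92199.77 + 11896.36 + duty 19375.00 = 123471.13
Supplier B (CFR):
CIF value = CFR price + insurance = 98988.94 + 382.03 = 99370.97
Import duty = 99370.97 × 19% = 18880.48
Buyer bears (B): 382.03 + 385.73 + 485.70 + 1251.03 = 2504.49
Landed cost (B) = invoice 98988.94 + 2504.49 + duty 18880.48 = 120373.91
Difference = |123471.13 − 120373.91| = 3097.22

Supplier B is cheaper by AUD 3097.22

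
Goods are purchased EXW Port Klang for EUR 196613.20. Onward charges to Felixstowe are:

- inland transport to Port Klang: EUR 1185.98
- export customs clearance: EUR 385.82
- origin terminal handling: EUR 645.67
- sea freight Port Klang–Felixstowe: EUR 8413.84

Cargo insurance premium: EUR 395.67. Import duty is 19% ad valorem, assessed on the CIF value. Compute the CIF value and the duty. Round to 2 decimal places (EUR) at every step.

CIF = EXW price + pre-shipment costs + freight + insurance
CIF = 196613.20 + 1185.98 + 385.82 + 645.67 + 8413.84 + 395.67 = 207640.18
Import duty = 207640.18 × 19% = 39451.63

CIF value: EUR 207640.18; import duty: EUR 39451.63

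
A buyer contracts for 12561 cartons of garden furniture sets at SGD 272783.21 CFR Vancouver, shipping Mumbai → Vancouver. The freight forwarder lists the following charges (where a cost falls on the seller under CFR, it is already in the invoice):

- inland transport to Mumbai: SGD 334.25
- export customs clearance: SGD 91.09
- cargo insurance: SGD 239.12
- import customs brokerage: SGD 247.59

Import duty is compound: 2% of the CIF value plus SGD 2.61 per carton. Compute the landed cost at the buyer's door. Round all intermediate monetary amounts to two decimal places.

Total landed cost: SGD 311514.58

CFR: the seller pays costs through ocean freight to the destination port, but not insurance.
Already in the invoice (seller's account under CFR): inland to port, export clearance — exclude.
CIF value = CFR price + insurance = 272783.21 + 239.12 = 273022.33
Ad valorem component: 273022.33 × 2% = 5460.45
Specific component: 12561 × 2.61 = 32784.21
Import duty = 5460.45 + 32784.21 = 38244.66
Buyer bears: insurance 239.12 + brokerage 247.59 + duty 38244.66 = 38731.37
Landed cost = invoice 272783.21 + 38731.37 = 311514.58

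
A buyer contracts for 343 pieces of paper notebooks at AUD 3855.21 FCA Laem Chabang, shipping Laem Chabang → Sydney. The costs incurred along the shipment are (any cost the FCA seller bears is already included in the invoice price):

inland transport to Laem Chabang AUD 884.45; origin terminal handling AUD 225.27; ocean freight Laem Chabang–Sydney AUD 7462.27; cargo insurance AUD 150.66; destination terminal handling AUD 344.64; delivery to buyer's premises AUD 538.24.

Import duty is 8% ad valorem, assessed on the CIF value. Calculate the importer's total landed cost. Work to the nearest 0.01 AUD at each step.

FCA: the seller delivers export-cleared goods to the carrier; the buyer bears costs from that point.
Already in the invoice (seller's account under FCA): inland to port — exclude.
CIF value = FCA price + origin terminal + freight + insurance = 3855.21 + 225.27 + 7462.27 + 150.66 = 11693.41
Import duty = 11693.41 × 8% = 935.47
Buyer bears: origin terminal 225.27 + freight 7462.27 + insurance 150.66 + destination terminal 344.64 + delivery 538.24 + duty 935.47 = 9656.55
Landed cost = invoice 3855.21 + 9656.55 = 13511.76

Total landed cost: AUD 13511.76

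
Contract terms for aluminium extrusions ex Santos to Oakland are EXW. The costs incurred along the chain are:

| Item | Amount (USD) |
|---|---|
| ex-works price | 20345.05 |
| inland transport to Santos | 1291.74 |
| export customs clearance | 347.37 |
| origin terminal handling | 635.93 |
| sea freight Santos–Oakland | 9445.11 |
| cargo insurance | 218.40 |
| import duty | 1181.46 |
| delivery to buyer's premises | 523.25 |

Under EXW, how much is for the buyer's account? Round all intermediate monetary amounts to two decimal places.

Buyer's account: USD 13643.26

EXW: the seller makes goods available at their premises; the buyer bears all onward costs.
Seller's account: goods 20345.05 = 20345.05
Buyer's account: inland to port 1291.74 + export clearance 347.37 + origin terminal 635.93 + freight 9445.11 + insurance 218.40 + duty 1181.46 + delivery 523.25 = 13643.26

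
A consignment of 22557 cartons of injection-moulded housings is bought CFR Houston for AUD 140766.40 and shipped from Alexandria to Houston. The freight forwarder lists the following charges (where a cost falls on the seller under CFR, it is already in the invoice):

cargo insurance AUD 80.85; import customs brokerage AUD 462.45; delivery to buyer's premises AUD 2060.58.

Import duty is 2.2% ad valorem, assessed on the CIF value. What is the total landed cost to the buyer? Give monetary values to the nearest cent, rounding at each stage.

Total landed cost: AUD 146468.92

CFR: the seller pays costs through ocean freight to the destination port, but not insurance.
CIF value = CFR price + insurance = 140766.40 + 80.85 = 140847.25
Import duty = 140847.25 × 2.2% = 3098.64
Buyer bears: insurance 80.85 + brokerage 462.45 + delivery 2060.58 + duty 3098.64 = 5702.52
Landed cost = invoice 140766.40 + 5702.52 = 146468.92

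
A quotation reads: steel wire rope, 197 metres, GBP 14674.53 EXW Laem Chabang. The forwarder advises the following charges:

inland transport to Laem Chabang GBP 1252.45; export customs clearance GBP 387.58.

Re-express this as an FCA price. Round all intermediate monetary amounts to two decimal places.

FCA price: GBP 16314.56

From EXW to FCA, the seller additionally bears: inland to port, export clearance.
FCA price = 14674.53 + 1252.45 + 387.58 = 16314.56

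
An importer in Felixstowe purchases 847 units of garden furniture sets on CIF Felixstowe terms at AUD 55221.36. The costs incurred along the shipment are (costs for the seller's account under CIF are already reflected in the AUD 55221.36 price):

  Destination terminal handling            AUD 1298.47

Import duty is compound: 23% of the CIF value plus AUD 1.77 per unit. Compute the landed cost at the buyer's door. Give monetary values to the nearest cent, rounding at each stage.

CIF: the seller pays costs through ocean freight and marine insurance to the destination port.
The CIF price already equals the CIF value: 55221.36
Ad valorem component: 55221.36 × 23% = 12700.91
Specific component: 847 × 1.77 = 1499.19
Import duty = 12700.91 + 1499.19 = 14200.10
Buyer bears: destination terminal 1298.47 + duty 14200.10 = 15498.57
Landed cost = invoice 55221.36 + 15498.57 = 70719.93

Total landed cost: AUD 70719.93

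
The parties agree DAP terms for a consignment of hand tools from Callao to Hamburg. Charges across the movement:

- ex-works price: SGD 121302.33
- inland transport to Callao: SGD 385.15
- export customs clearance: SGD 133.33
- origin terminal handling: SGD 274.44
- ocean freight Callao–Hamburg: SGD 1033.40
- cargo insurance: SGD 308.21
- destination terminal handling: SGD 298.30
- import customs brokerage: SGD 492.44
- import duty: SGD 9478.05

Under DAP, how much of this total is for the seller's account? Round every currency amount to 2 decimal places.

Seller's account: SGD 123735.16

DAP: the seller bears all costs to the named destination except import duty and clearance.
Seller's account: goods 121302.33 + inland to port 385.15 + export clearance 133.33 + origin terminal 274.44 + freight 1033.40 + insurance 308.21 + destination terminal 298.30 = 123735.16
Buyer's account: brokerage 492.44 + duty 9478.05 = 9970.49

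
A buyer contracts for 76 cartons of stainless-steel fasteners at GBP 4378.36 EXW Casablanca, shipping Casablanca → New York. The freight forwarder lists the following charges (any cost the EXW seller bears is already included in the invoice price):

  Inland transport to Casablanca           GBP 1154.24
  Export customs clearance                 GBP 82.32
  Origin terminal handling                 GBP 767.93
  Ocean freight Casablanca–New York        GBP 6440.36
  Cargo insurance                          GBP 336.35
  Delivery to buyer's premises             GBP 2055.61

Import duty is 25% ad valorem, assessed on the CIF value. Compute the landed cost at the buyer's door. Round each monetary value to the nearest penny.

Total landed cost: GBP 18505.06

EXW: the seller makes goods available at their premises; the buyer bears all onward costs.
CIF value = EXW price + inland to port + export clearance + origin terminal + freight + insurance = 4378.36 + 1154.24 + 82.32 + 767.93 + 6440.36 + 336.35 = 13159.56
Import duty = 13159.56 × 25% = 3289.89
Buyer bears: inland to port 1154.24 + export clearance 82.32 + origin terminal 767.93 + freight 6440.36 + insurance 336.35 + delivery 2055.61 + duty 3289.89 = 14126.70
Landed cost = invoice 4378.36 + 14126.70 = 18505.06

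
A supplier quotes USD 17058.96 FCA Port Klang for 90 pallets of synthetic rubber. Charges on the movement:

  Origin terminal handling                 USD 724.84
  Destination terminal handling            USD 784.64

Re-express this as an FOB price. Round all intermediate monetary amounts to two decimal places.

FOB price: USD 17783.80

Not relevant to the conversion: destination terminal — on the buyer under both terms; not part of either seller's price.
From FCA to FOB, the seller additionally bears: origin terminal.
FOB price = 17058.96 + 724.84 = 17783.80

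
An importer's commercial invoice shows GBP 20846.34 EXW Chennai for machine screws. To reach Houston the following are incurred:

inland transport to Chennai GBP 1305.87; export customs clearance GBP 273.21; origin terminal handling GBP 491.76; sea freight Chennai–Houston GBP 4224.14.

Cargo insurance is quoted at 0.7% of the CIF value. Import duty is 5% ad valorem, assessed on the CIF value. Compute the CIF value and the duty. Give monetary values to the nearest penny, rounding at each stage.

Let C be the CIF value. C = EXW price + pre-shipment costs + freight + 0.7% × C
C − 0.7% × C = 20846.34 + 1305.87 + 273.21 + 491.76 + 4224.14
0.993 × C = 27141.32
C = 27141.32 / 0.993 = 27332.65
Insurance premium = 0.7% × 27332.65 = 191.33
Import duty = 27332.65 × 5% = 1366.63

CIF value: GBP 27332.65; import duty: GBP 1366.63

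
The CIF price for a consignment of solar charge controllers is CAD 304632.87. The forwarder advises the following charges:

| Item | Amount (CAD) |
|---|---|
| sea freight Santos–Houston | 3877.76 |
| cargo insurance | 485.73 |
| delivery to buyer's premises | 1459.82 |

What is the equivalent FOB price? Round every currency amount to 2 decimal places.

Not relevant to the conversion: delivery — on the buyer under both terms; not part of either seller's price.
From CIF to FOB, the seller no longer bears: freight, insurance.
FOB price = 304632.87 − 3877.76 − 485.73 = 300269.38

FOB price: CAD 300269.38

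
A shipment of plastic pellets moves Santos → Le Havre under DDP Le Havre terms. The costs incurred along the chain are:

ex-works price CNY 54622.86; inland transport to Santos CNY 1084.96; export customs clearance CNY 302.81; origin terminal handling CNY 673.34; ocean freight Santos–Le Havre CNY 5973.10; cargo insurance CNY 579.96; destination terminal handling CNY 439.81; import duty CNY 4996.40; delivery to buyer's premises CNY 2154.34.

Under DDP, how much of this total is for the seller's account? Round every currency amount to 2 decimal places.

Seller's account: CNY 70827.58

DDP: the seller bears all costs including import duty.
Seller's account: goods 54622.86 + inland to port 1084.96 + export clearance 302.81 + origin terminal 673.34 + freight 5973.10 + insurance 579.96 + destination terminal 439.81 + duty 4996.40 + delivery 2154.34 = 70827.58
Buyer's account: 0.00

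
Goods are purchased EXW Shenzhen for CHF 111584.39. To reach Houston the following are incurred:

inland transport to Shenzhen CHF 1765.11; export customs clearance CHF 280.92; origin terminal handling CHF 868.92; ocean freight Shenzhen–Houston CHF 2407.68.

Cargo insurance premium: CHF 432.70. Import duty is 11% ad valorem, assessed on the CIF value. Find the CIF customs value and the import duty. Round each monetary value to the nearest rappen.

CIF value: CHF 117339.72; import duty: CHF 12907.37

CIF = EXW price + pre-shipment costs + freight + insurance
CIF = 111584.39 + 1765.11 + 280.92 + 868.92 + 2407.68 + 432.70 = 117339.72
Import duty = 117339.72 × 11% = 12907.37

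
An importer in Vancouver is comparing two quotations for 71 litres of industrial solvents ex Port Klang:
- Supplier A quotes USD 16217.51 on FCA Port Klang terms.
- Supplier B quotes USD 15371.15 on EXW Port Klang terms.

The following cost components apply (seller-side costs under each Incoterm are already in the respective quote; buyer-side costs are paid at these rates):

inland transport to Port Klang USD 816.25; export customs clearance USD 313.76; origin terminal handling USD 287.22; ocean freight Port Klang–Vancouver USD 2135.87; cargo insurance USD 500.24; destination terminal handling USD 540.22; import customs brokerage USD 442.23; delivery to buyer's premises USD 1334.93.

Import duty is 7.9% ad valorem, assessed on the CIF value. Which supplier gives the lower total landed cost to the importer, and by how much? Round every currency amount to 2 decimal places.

Supplier A is cheaper by USD 306.05

Supplier A (FCA):
CIF value = FCA price + origin terminal + freight + insurance = 16217.51 + 287.22 + 2135.87 + 500.24 = 19140.84
Import duty = 19140.84 × 7.9% = 1512.13
Buyer bears (A): 287.22 + 2135.87 + 500.24 + 540.22 + 442.23 + 1334.93 = 5240.71
Landed cost (A) = invoice 16217.51 + 5240.71 + duty 1512.13 = 22970.35
Supplier B (EXW):
CIF value = EXW price + inland to port + export clearance + origin terminal + freight + insurance = 15371.15 + 816.25 + 313.76 + 287.22 + 2135.87 + 500.24 = 19424.49
Import duty = 19424.49 × 7.9% = 1534.53
Buyer bears (B): 816.25 + 313.76 + 287.22 + 2135.87 + 500.24 + 540.22 + 442.23 + 1334.93 = 6370.72
Landed cost (B) = invoice 15371.15 + 6370.72 + duty 1534.53 = 23276.40
Difference = |22970.35 − 23276.40| = 306.05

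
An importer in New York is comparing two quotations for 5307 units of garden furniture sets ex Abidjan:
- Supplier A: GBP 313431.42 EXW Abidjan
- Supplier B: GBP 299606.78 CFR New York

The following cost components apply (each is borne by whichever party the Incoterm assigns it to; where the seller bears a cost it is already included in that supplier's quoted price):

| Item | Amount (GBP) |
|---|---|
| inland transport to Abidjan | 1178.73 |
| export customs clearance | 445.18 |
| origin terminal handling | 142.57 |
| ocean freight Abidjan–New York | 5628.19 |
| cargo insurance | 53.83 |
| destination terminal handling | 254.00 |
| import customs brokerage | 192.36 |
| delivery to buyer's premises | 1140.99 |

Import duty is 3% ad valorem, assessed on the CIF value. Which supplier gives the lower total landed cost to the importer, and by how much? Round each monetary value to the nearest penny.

Supplier A (EXW):
CIF value = EXW price + inland to port + export clearance + origin terminal + freight + insurance = 313431.42 + 1178.73 + 445.18 + 142.57 + 5628.19 + 53.83 = 320879.92
Import duty = 320879.92 × 3% = 9626.40
Buyer bears (A): 1178.73 + 445.18 + 142.57 + 5628.19 + 53.83 + 254.00 + 192.36 + 1140.99 = 9035.85
Landed cost (A) = invoice 313431.42 + 9035.85 + duty 9626.40 = 332093.67
Supplier B (CFR):
CIF value = CFR price + insurance = 299606.78 + 53.83 = 299660.61
Import duty = 299660.61 × 3% = 8989.82
Buyer bears (B): 53.83 + 254.00 + 192.36 + 1140.99 = 1641.18
Landed cost (B) = invoice 299606.78 + 1641.18 + duty 8989.82 = 310237.78
Difference = |332093.67 − 310237.78| = 21855.89

Supplier B is cheaper by GBP 21855.89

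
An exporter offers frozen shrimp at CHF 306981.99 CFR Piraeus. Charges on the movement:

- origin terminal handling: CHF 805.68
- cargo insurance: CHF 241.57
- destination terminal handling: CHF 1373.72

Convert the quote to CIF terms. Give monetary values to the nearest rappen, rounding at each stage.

CIF price: CHF 307223.56

Not relevant to the conversion: origin terminal — on the seller under both CFR and CIF; already in the CFR price and stays in the CIF price. destination terminal — on the buyer under both terms; not part of either seller's price.
From CFR to CIF, the seller additionally bears: insurance.
CIF price = 306981.99 + 241.57 = 307223.56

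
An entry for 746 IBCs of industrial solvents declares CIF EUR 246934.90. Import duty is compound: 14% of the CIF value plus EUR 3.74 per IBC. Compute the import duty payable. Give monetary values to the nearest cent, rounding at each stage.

Ad valorem component: 246934.90 × 14% = 34570.89
Specific component: 746 × 3.74 = 2790.04
Import duty = 34570.89 + 2790.04 = 37360.93

Import duty: EUR 37360.93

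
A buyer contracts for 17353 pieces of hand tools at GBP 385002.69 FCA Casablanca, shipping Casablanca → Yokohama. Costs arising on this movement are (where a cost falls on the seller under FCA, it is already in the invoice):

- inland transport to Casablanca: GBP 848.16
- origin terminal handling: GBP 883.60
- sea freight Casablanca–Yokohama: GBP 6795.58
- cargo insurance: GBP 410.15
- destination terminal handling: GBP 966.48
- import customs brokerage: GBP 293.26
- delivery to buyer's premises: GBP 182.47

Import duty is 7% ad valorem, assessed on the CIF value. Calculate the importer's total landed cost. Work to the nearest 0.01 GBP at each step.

FCA: the seller delivers export-cleared goods to the carrier; the buyer bears costs from that point.
Already in the invoice (seller's account under FCA): inland to port — exclude.
CIF value = FCA price + origin terminal + freight + insurance = 385002.69 + 883.60 + 6795.58 + 410.15 = 393092.02
Import duty = 393092.02 × 7% = 27516.44
Buyer bears: origin terminal 883.60 + freight 6795.58 + insurance 410.15 + destination terminal 966.48 + brokerage 293.26 + delivery 182.47 + duty 27516.44 = 37047.98
Landed cost = invoice 385002.69 + 37047.98 = 422050.67

Total landed cost: GBP 422050.67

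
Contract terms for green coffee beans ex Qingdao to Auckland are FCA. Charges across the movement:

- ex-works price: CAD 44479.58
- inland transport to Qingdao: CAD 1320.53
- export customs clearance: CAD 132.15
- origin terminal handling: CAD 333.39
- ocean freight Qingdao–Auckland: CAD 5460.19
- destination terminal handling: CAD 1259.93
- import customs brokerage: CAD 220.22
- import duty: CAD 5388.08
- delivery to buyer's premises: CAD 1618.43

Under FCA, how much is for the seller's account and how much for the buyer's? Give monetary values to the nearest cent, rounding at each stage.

Seller: CAD 45932.26; buyer: CAD 14280.24

FCA: the seller delivers export-cleared goods to the carrier; the buyer bears costs from that point.
Seller's account: goods 44479.58 + inland to port 1320.53 + export clearance 132.15 = 45932.26
Buyer's account: origin terminal 333.39 + freight 5460.19 + destination terminal 1259.93 + brokerage 220.22 + duty 5388.08 + delivery 1618.43 = 14280.24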